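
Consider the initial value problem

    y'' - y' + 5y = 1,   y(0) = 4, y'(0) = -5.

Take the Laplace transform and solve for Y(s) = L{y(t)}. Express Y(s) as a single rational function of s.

Y(s) = (4*s^2 - 9*s + 1)/(s^3 - s^2 + 5*s)

Apply the Laplace transform to the equation.
The derivative rules (L{y''} = s^2 Y - s·y(0) - y'(0) and L{y'} = sY - y(0), with y(0) = 4, y'(0) = -5) turn the left side into (s^2 - s + 5)Y - (4*s - 9).
The right side is L{1} = 1/s.
So (s^2 - s + 5)Y = 1/s + (4*s - 9).
Divide through and combine into a single rational function.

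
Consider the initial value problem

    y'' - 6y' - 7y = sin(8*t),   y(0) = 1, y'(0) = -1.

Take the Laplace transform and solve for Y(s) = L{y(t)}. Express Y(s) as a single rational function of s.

Y(s) = (s^3 - 7*s^2 + 64*s - 440)/(s^4 - 6*s^3 + 57*s^2 - 384*s - 448)

Apply the Laplace transform to the equation.
With L{y''} = s^2 Y - s·y(0) - y'(0) and L{y'} = sY - y(0), with y(0) = 1, y'(0) = -1: the LHS transforms to (s^2 - 6*s - 7)Y - (s - 7).
The right side is L{sin(8*t)} = 8/(s^2 + 64).
So (s^2 - 6*s - 7)Y = 8/(s^2 + 64) + (s - 7).
Isolate Y and clear denominators.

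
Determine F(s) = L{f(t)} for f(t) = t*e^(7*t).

L{e^(7t)} = 1/(s - 7).
Then apply L{t·g(t)} = -d/ds[G(s)] with G(s) = 1/(s - 7):
differentiating 1 time and applying the sign gives (s - 7)^(-2).

F(s) = (s - 7)^(-2)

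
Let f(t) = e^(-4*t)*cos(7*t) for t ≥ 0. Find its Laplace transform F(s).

L{cos(7t)} = s/(s^2 + 49).
By the first shifting theorem, multiplying by e^(-4t) replaces s with s + 4.

F(s) = (s + 4)/((s + 4)^2 + 49)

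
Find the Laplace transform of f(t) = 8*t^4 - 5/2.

-5/(2*s) + 192/s^5

Apply the Laplace transform termwise.
(8)·[L{t^4} = 4!/s^5 = 24/s^5]; L{-5/2} = (-5/2)/s.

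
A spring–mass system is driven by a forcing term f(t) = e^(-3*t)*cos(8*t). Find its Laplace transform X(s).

L{cos(8t)} = s/(s^2 + 64).
By the first shifting theorem, multiplying by e^(-3t) replaces s with s + 3.

X(s) = (s + 3)/((s + 3)^2 + 64)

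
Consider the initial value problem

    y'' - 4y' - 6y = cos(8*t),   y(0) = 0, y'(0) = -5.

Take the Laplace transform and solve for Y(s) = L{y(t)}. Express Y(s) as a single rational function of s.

Y(s) = (-5*s^2 + s - 320)/(s^4 - 4*s^3 + 58*s^2 - 256*s - 384)

Laplace-transform each side.
With L{y''} = s^2 Y - s·y(0) - y'(0) and L{y'} = sY - y(0), with y(0) = 0, y'(0) = -5: the LHS transforms to (s^2 - 4*s - 6)Y - (-5).
The right side is L{cos(8*t)} = s/(s^2 + 64).
So (s^2 - 4*s - 6)Y = s/(s^2 + 64) + (-5).
Isolate Y and clear denominators.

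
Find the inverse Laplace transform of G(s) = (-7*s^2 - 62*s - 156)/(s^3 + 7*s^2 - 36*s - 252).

-5*exp(6*t) + 3*exp(-6*t) - 5*exp(-7*t)

Factor the denominator: s^3 + 7*s^2 - 36*s - 252 = (s - 6)*(s + 6)*(s + 7).
Partial fraction decomposition gives [3/(s + 6)] + [-5/(s + 7)] + [-5/(s - 6)].
Invert each term: 3/(s + 6) ↔ 3e^(-6t); -5/(s + 7) ↔ -5e^(-7t); -5/(s - 6) ↔ -5e^(6t).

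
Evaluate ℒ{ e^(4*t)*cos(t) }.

(s - 4)/((s - 4)^2 + 1)

L{cos(t)} = s/(s^2 + 1).
By the first shifting theorem, multiplying by e^(4t) replaces s with s - 4.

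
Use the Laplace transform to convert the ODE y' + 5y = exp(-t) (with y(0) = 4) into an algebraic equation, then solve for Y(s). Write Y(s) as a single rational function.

Laplace-transform each side.
Using L{y'} = sY - y(0) = sY - 4, the left side becomes (s + 5)Y - (4).
The right side is L{exp(-t)} = 1/(s + 1).
So (s + 5)Y = 1/(s + 1) + (4).
Divide through and combine into a single rational function.

Y(s) = (4*s + 5)/(s^2 + 6*s + 5)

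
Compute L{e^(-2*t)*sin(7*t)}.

7/((s + 2)^2 + 49)

L{sin(7t)} = 7/(s^2 + 49).
By the first shifting theorem, multiplying by e^(-2t) replaces s with s + 2.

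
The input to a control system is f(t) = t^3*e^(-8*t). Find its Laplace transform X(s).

X(s) = 6/(s + 8)^4

L{t^3} = 3!/s^4 = 6/s^4.
By the first shifting theorem, multiplying by e^(-8t) replaces s with s + 8.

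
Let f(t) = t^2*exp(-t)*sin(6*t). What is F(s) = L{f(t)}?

L{sin(6t)} = 6/(s^2 + 36).
Multiplying by e^(-t) shifts s → s + 1, so L{exp(-t)*sin(6*t)} = 6/((s + 1)^2 + 36).
Then apply L{t^2·g(t)} = (-1)^2 d^2/ds^2[G(s)] with G(s) = 6/((s + 1)^2 + 36):
differentiating 2 times and applying the sign gives 36*(s^2 + 2*s - 11)/(s^2 + 2*s + 37)^3.

F(s) = 36*(s^2 + 2*s - 11)/(s^2 + 2*s + 37)^3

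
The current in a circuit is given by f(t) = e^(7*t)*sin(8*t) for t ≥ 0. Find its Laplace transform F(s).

L{sin(8t)} = 8/(s^2 + 64).
By the first shifting theorem, multiplying by e^(7t) replaces s with s - 7.

F(s) = 8/((s - 7)^2 + 64)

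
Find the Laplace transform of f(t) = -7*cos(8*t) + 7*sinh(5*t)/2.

-7*s/(s^2 + 64) + 35/(2*(s^2 - 25))

By linearity of the Laplace transform, transform each term separately.
(7/2)·[L{sinh(5t)} = 5/(s^2 - 25)]; (-7)·[L{cos(8t)} = s/(s^2 + 64)].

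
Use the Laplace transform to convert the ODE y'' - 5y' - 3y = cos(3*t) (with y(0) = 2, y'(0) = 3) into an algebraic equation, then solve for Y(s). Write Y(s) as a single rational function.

Take the Laplace transform of both sides.
The derivative rules (L{y''} = s^2 Y - s·y(0) - y'(0) and L{y'} = sY - y(0), with y(0) = 2, y'(0) = 3) turn the left side into (s^2 - 5*s - 3)Y - (2*s - 7).
The right side is L{cos(3*t)} = s/(s^2 + 9).
So (s^2 - 5*s - 3)Y = s/(s^2 + 9) + (2*s - 7).
Solve for Y(s) and write it as one ratio of polynomials.

Y(s) = (2*s^3 - 7*s^2 + 19*s - 63)/(s^4 - 5*s^3 + 6*s^2 - 45*s - 27)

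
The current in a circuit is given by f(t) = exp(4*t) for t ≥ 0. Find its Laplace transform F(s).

F(s) = 1/(s - 4)

L{e^(4t)} = 1/(s - 4).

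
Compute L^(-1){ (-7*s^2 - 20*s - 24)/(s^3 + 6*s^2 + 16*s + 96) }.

sin(4*t) - 4*cos(4*t) - 3*exp(-6*t)

Factor the denominator: s^3 + 6*s^2 + 16*s + 96 = (s + 6)*(s^2 + 16).
Partial fraction decomposition gives [-3/(s + 6)] + [-4*s/(s^2 + 16)] + [4/(s^2 + 16)].
Invert each term: -3/(s + 6) ↔ -3e^(-6t); -4·s/(s^2 + 16) ↔ -4cos(4t); 1·4/(s^2 + 16) ↔ sin(4t).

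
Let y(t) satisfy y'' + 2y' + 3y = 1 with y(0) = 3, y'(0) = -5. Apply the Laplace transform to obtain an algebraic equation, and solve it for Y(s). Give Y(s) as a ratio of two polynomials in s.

Y(s) = (3*s^2 + s + 1)/(s^3 + 2*s^2 + 3*s)

Take the Laplace transform of both sides.
The derivative rules (L{y''} = s^2 Y - s·y(0) - y'(0) and L{y'} = sY - y(0), with y(0) = 3, y'(0) = -5) turn the left side into (s^2 + 2*s + 3)Y - (3*s + 1).
The right side is L{1} = 1/s.
So (s^2 + 2*s + 3)Y = 1/s + (3*s + 1).
Solve for Y(s) and write it as one ratio of polynomials.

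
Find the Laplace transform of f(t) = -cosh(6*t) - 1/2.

The transform is linear, so treat each term independently.
L{-1/2} = (-1/2)/s; (-1)·[L{cosh(6t)} = s/(s^2 - 36)].

-s/(s^2 - 36) - 1/(2*s)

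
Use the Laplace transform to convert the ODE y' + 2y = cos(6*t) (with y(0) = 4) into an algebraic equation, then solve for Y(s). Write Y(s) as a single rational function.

Take the Laplace transform of both sides.
Using L{y'} = sY - y(0) = sY - 4, the left side becomes (s + 2)Y - (4).
The right side is L{cos(6*t)} = s/(s^2 + 36).
So (s + 2)Y = s/(s^2 + 36) + (4).
Solve for Y(s) and write it as one ratio of polynomials.

Y(s) = (4*s^2 + s + 144)/(s^3 + 2*s^2 + 36*s + 72)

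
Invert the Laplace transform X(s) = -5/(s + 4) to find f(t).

Since L{e^(-4t)} = 1/(s + 4), the inverse is exp(-4*t), scaled by -5.

f(t) = -5*exp(-4*t)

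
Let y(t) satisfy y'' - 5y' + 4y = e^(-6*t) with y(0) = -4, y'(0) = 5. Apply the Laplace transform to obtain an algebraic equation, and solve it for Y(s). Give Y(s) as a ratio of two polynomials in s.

Apply the Laplace transform to the equation.
The derivative rules (L{y''} = s^2 Y - s·y(0) - y'(0) and L{y'} = sY - y(0), with y(0) = -4, y'(0) = 5) turn the left side into (s^2 - 5*s + 4)Y - (-4*s + 25).
The right side is L{e^(-6*t)} = 1/(s + 6).
So (s^2 - 5*s + 4)Y = 1/(s + 6) + (-4*s + 25).
Solve for Y(s) and write it as one ratio of polynomials.

Y(s) = (-4*s^2 + s + 151)/(s^3 + s^2 - 26*s + 24)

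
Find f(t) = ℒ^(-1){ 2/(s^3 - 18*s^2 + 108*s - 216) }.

f(t) = t^2*exp(6*t)

Rewrite the denominator: s^3 - 18*s^2 + 108*s - 216 = (s - 6)^3.
The form in (s - 6) signals a first-shifting-theorem factor e^(6t).
Since L{t^2} = 2!/s^3 = 2/s^3, the inverse is t^2*e^(6*t).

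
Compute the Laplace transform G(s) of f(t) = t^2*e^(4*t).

G(s) = 2/(s - 4)^3

L{e^(4t)} = 1/(s - 4).
Then apply L{t^2·g(t)} = (-1)^2 d^2/ds^2[H(s)] with H(s) = 1/(s - 4):
differentiating 2 times and applying the sign gives 2/(s - 4)^3.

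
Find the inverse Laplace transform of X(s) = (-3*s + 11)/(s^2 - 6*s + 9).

Factor the denominator: s^2 - 6*s + 9 = (s - 3)^2.
Partial fraction decomposition gives [-3/(s - 3)] + [2/(s - 3)^2].
Invert each term: -3/(s - 3) ↔ -3e^(3t); 2/(s - 3)^2 ↔ 2t·e^(3t).

2*t*exp(3*t) - 3*exp(3*t)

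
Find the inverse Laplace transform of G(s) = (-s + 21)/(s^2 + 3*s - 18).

2*exp(3*t) - 3*exp(-6*t)

Factor the denominator: s^2 + 3*s - 18 = (s - 3)*(s + 6).
Partial fraction decomposition gives [-3/(s + 6)] + [2/(s - 3)].
Invert each term: -3/(s + 6) ↔ -3e^(-6t); 2/(s - 3) ↔ 2e^(3t).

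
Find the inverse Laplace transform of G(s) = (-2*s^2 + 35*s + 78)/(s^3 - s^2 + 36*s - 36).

3*exp(t) + 5*sin(6*t) - 5*cos(6*t)

Factor the denominator: s^3 - s^2 + 36*s - 36 = (s - 1)*(s^2 + 36).
Partial fraction decomposition gives [3/(s - 1)] + [-5*s/(s^2 + 36)] + [30/(s^2 + 36)].
Invert each term: 3/(s - 1) ↔ 3e^(t); -5·s/(s^2 + 36) ↔ -5cos(6t); 5·6/(s^2 + 36) ↔ 5sin(6t).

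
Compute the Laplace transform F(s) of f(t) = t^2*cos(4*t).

L{cos(4t)} = s/(s^2 + 16).
Then apply L{t^2·g(t)} = (-1)^2 d^2/ds^2[G(s)] with G(s) = s/(s^2 + 16):
differentiating 2 times and applying the sign gives 2*s*(s^2 - 48)/(s^2 + 16)^3.

F(s) = 2*s*(s^2 - 48)/(s^2 + 16)^3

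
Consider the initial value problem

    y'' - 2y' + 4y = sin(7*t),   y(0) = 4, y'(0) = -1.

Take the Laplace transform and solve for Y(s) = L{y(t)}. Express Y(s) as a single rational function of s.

Laplace-transform each side.
Using L{y''} = s^2 Y - s·y(0) - y'(0) and L{y'} = sY - y(0), with y(0) = 4, y'(0) = -1, the left side becomes (s^2 - 2*s + 4)Y - (4*s - 9).
The right side is L{sin(7*t)} = 7/(s^2 + 49).
So (s^2 - 2*s + 4)Y = 7/(s^2 + 49) + (4*s - 9).
Solve for Y(s) and write it as one ratio of polynomials.

Y(s) = (4*s^3 - 9*s^2 + 196*s - 434)/(s^4 - 2*s^3 + 53*s^2 - 98*s + 196)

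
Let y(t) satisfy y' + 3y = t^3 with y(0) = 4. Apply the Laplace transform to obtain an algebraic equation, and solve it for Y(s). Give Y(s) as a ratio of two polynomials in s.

Y(s) = (4*s^4 + 6)/(s^5 + 3*s^4)

Laplace-transform each side.
Using L{y'} = sY - y(0) = sY - 4, the left side becomes (s + 3)Y - (4).
The right side is L{t^3} = 6/s^4.
So (s + 3)Y = 6/s^4 + (4).
Solve for Y(s) and write it as one ratio of polynomials.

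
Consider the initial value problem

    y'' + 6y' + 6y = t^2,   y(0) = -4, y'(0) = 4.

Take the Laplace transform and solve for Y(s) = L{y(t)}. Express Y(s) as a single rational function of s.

Transform both sides with L{·}.
With L{y''} = s^2 Y - s·y(0) - y'(0) and L{y'} = sY - y(0), with y(0) = -4, y'(0) = 4: the LHS transforms to (s^2 + 6*s + 6)Y - (-4*s - 20).
The right side is L{t^2} = 2/s^3.
So (s^2 + 6*s + 6)Y = 2/s^3 + (-4*s - 20).
Isolate Y and clear denominators.

Y(s) = (-4*s^4 - 20*s^3 + 2)/(s^5 + 6*s^4 + 6*s^3)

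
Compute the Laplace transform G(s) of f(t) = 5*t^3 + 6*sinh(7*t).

By linearity of the Laplace transform, transform each term separately.
(6)·[L{sinh(7t)} = 7/(s^2 - 49)]; (5)·[L{t^3} = 3!/s^4 = 6/s^4].

G(s) = 42/(s^2 - 49) + 30/s^4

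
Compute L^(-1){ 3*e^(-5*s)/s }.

Heaviside(t - 5)*(3)

The factor e^(-5s) signals a time shift by c = 5 (second shifting theorem).
L{3} = 3/s, so L^-1{3/s} = 3.
Hence the inverse is u(t - 5) times that function evaluated at t - 5.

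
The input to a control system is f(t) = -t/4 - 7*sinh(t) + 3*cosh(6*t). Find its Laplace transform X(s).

X(s) = 3*s/(s^2 - 36) - 7/(s^2 - 1) - 1/(4*s^2)

Apply the Laplace transform termwise.
(-1/4)·[L{t} = 1!/s^2 = 1/s^2]; (3)·[L{cosh(6t)} = s/(s^2 - 36)]; (-7)·[L{sinh(t)} = 1/(s^2 - 1)].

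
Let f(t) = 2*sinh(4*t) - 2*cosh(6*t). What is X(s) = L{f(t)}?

X(s) = -2*s/(s^2 - 36) + 8/(s^2 - 16)

The transform is linear, so treat each term independently.
(-2)·[L{cosh(6t)} = s/(s^2 - 36)]; (2)·[L{sinh(4t)} = 4/(s^2 - 16)].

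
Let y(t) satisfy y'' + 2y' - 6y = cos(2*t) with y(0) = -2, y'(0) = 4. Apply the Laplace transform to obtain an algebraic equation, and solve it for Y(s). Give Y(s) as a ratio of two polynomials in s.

Laplace-transform each side.
Using L{y''} = s^2 Y - s·y(0) - y'(0) and L{y'} = sY - y(0), with y(0) = -2, y'(0) = 4, the left side becomes (s^2 + 2*s - 6)Y - (-2*s).
The right side is L{cos(2*t)} = s/(s^2 + 4).
So (s^2 + 2*s - 6)Y = s/(s^2 + 4) + (-2*s).
Solve for Y(s) and write it as one ratio of polynomials.

Y(s) = (-2*s^3 - 7*s)/(s^4 + 2*s^3 - 2*s^2 + 8*s - 24)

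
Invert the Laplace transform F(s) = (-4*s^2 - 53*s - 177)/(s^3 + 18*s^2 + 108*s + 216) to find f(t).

Factor the denominator: s^3 + 18*s^2 + 108*s + 216 = (s + 6)^3.
Partial fraction decomposition gives [-4/(s + 6)] + [-5/(s + 6)^2] + [-3/(s + 6)^3].
Invert each term: -4/(s + 6) ↔ -4e^(-6t); -5/(s + 6)^2 ↔ -5t·e^(-6t); -3/(s + 6)^3 ↔ (-3/2)t^2·e^(-6t).

f(t) = -3*t^2*exp(-6*t)/2 - 5*t*exp(-6*t) - 4*exp(-6*t)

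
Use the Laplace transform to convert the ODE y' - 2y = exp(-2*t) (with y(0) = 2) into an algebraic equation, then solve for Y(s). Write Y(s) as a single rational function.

Y(s) = (2*s + 5)/(s^2 - 4)

Transform both sides with L{·}.
Using L{y'} = sY - y(0) = sY - 2, the left side becomes (s - 2)Y - (2).
The right side is L{exp(-2*t)} = 1/(s + 2).
So (s - 2)Y = 1/(s + 2) + (2).
Solve for Y(s) and write it as one ratio of polynomials.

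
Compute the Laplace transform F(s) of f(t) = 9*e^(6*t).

F(s) = 9/(s - 6)

L{9} = 9/s.
By the first shifting theorem, multiplying by e^(6t) replaces s with s - 6.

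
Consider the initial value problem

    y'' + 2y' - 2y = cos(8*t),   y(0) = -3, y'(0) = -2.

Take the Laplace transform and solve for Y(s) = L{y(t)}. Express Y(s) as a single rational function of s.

Laplace-transform each side.
Using L{y''} = s^2 Y - s·y(0) - y'(0) and L{y'} = sY - y(0), with y(0) = -3, y'(0) = -2, the left side becomes (s^2 + 2*s - 2)Y - (-3*s - 8).
The right side is L{cos(8*t)} = s/(s^2 + 64).
So (s^2 + 2*s - 2)Y = s/(s^2 + 64) + (-3*s - 8).
Divide through and combine into a single rational function.

Y(s) = (-3*s^3 - 8*s^2 - 191*s - 512)/(s^4 + 2*s^3 + 62*s^2 + 128*s - 128)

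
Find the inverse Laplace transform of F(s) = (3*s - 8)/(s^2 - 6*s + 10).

exp(3*t)*sin(t) + 3*exp(3*t)*cos(t)

Complete the square in the denominator: s^2 - 6*s + 10 = (s - 3)^2 + 1^2.
Split the numerator to match: 3*s - 8 = 3·(s - 3) + 1·1.
Invert each term: 3·(s - 3)/((s - 3)^2 + 1) ↔ 3e^(3t)cos(t); 1·1/((s - 3)^2 + 1) ↔ e^(3t)sin(t).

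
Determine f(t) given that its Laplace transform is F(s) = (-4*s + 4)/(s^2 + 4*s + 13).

Complete the square in the denominator: s^2 + 4*s + 13 = (s + 2)^2 + 3^2.
Split the numerator to match: -4*s + 4 = -4·(s + 2) + 4·3.
Invert each term: -4·(s + 2)/((s + 2)^2 + 9) ↔ -4e^(-2t)cos(3t); 4·3/((s + 2)^2 + 9) ↔ 4e^(-2t)sin(3t).

f(t) = 4*exp(-2*t)*sin(3*t) - 4*exp(-2*t)*cos(3*t)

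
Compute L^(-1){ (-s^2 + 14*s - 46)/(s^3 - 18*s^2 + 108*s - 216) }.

Factor the denominator: s^3 - 18*s^2 + 108*s - 216 = (s - 6)^3.
Partial fraction decomposition gives [-1/(s - 6)] + [2/(s - 6)^2] + [2/(s - 6)^3].
Invert each term: -1/(s - 6) ↔ -e^(6t); 2/(s - 6)^2 ↔ 2t·e^(6t); 2/(s - 6)^3 ↔ (1)t^2·e^(6t).

t^2*exp(6*t) + 2*t*exp(6*t) - exp(6*t)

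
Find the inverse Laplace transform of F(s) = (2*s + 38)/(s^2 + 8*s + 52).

Complete the square in the denominator: s^2 + 8*s + 52 = (s + 4)^2 + 6^2.
Split the numerator to match: 2*s + 38 = 2·(s + 4) + 5·6.
Invert each term: 2·(s + 4)/((s + 4)^2 + 36) ↔ 2e^(-4t)cos(6t); 5·6/((s + 4)^2 + 36) ↔ 5e^(-4t)sin(6t).

5*exp(-4*t)*sin(6*t) + 2*exp(-4*t)*cos(6*t)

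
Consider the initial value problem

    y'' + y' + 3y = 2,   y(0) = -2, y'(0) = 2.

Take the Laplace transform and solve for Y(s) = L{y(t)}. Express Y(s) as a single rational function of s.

Y(s) = (-2*s^2 + 2)/(s^3 + s^2 + 3*s)

Take the Laplace transform of both sides.
Using L{y''} = s^2 Y - s·y(0) - y'(0) and L{y'} = sY - y(0), with y(0) = -2, y'(0) = 2, the left side becomes (s^2 + s + 3)Y - (-2*s).
The right side is L{2} = 2/s.
So (s^2 + s + 3)Y = 2/s + (-2*s).
Divide through and combine into a single rational function.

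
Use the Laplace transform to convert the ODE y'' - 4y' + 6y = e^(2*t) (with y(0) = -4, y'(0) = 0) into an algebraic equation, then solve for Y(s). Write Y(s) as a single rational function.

Y(s) = (-4*s^2 + 24*s - 31)/(s^3 - 6*s^2 + 14*s - 12)

Apply the Laplace transform to the equation.
Using L{y''} = s^2 Y - s·y(0) - y'(0) and L{y'} = sY - y(0), with y(0) = -4, y'(0) = 0, the left side becomes (s^2 - 4*s + 6)Y - (-4*s + 16).
The right side is L{e^(2*t)} = 1/(s - 2).
So (s^2 - 4*s + 6)Y = 1/(s - 2) + (-4*s + 16).
Solve for Y(s) and write it as one ratio of polynomials.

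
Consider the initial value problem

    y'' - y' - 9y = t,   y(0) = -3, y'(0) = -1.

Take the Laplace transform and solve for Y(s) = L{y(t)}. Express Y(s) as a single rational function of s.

Apply the Laplace transform to the equation.
The derivative rules (L{y''} = s^2 Y - s·y(0) - y'(0) and L{y'} = sY - y(0), with y(0) = -3, y'(0) = -1) turn the left side into (s^2 - s - 9)Y - (-3*s + 2).
The right side is L{t} = s^(-2).
So (s^2 - s - 9)Y = s^(-2) + (-3*s + 2).
Divide through and combine into a single rational function.

Y(s) = (-3*s^3 + 2*s^2 + 1)/(s^4 - s^3 - 9*s^2)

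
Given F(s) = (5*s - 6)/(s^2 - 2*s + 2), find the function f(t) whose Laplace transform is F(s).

f(t) = -exp(t)*sin(t) + 5*exp(t)*cos(t)

Complete the square in the denominator: s^2 - 2*s + 2 = (s - 1)^2 + 1^2.
Split the numerator to match: 5*s - 6 = 5·(s - 1) - 1·1.
Invert each term: 5·(s - 1)/((s - 1)^2 + 1) ↔ 5e^(t)cos(t); -1·1/((s - 1)^2 + 1) ↔ -e^(t)sin(t).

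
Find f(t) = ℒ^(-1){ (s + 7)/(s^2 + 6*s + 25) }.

Complete the square in the denominator: s^2 + 6*s + 25 = (s + 3)^2 + 4^2.
Split the numerator to match: s + 7 = 1·(s + 3) + 1·4.
Invert each term: 1·(s + 3)/((s + 3)^2 + 16) ↔ e^(-3t)cos(4t); 1·4/((s + 3)^2 + 16) ↔ e^(-3t)sin(4t).

f(t) = exp(-3*t)*sin(4*t) + exp(-3*t)*cos(4*t)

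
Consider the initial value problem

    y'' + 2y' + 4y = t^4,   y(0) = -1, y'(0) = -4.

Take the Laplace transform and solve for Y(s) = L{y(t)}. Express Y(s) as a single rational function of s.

Take the Laplace transform of both sides.
With L{y''} = s^2 Y - s·y(0) - y'(0) and L{y'} = sY - y(0), with y(0) = -1, y'(0) = -4: the LHS transforms to (s^2 + 2*s + 4)Y - (-s - 6).
The right side is L{t^4} = 24/s^5.
So (s^2 + 2*s + 4)Y = 24/s^5 + (-s - 6).
Solve for Y(s) and write it as one ratio of polynomials.

Y(s) = (-s^6 - 6*s^5 + 24)/(s^7 + 2*s^6 + 4*s^5)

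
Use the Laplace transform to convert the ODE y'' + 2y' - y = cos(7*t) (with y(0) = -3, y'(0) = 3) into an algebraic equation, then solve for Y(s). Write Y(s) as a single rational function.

Transform both sides with L{·}.
The derivative rules (L{y''} = s^2 Y - s·y(0) - y'(0) and L{y'} = sY - y(0), with y(0) = -3, y'(0) = 3) turn the left side into (s^2 + 2*s - 1)Y - (-3*s - 3).
The right side is L{cos(7*t)} = s/(s^2 + 49).
So (s^2 + 2*s - 1)Y = s/(s^2 + 49) + (-3*s - 3).
Divide through and combine into a single rational function.

Y(s) = (-3*s^3 - 3*s^2 - 146*s - 147)/(s^4 + 2*s^3 + 48*s^2 + 98*s - 49)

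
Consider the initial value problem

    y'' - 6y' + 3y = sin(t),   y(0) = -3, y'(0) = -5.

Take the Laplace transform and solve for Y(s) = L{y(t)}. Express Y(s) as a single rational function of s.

Take the Laplace transform of both sides.
With L{y''} = s^2 Y - s·y(0) - y'(0) and L{y'} = sY - y(0), with y(0) = -3, y'(0) = -5: the LHS transforms to (s^2 - 6*s + 3)Y - (-3*s + 13).
The right side is L{sin(t)} = 1/(s^2 + 1).
So (s^2 - 6*s + 3)Y = 1/(s^2 + 1) + (-3*s + 13).
Isolate Y and clear denominators.

Y(s) = (-3*s^3 + 13*s^2 - 3*s + 14)/(s^4 - 6*s^3 + 4*s^2 - 6*s + 3)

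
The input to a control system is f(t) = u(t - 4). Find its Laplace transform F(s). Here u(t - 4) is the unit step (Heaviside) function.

F(s) = exp(-4*s)/s

By the second shifting theorem, L{u(t - c)·g(t - c)} = e^(-cs)·G(s) with c = 4 and G(s) = L{g(t)}.
L{1} = 1/s.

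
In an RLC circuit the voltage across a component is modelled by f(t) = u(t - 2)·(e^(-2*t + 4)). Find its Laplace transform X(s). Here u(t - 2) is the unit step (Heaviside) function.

X(s) = exp(-2*s)/(s + 2)

By the second shifting theorem, L{u(t - c)·g(t - c)} = e^(-cs)·G(s) with c = 2 and G(s) = L{g(t)}.
L{e^(-2t)} = 1/(s + 2).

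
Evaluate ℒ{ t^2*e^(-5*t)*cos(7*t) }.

2*(s + 5)*(s^2 + 10*s - 122)/(s^2 + 10*s + 74)^3

L{cos(7t)} = s/(s^2 + 49).
Multiplying by e^(-5t) shifts s → s + 5, so L{e^(-5*t)*cos(7*t)} = (s + 5)/((s + 5)^2 + 49).
Then apply L{t^2·g(t)} = (-1)^2 d^2/ds^2[H(s)] with H(s) = (s + 5)/((s + 5)^2 + 49):
differentiating 2 times and applying the sign gives 2*(s + 5)*(s^2 + 10*s - 122)/(s^2 + 10*s + 74)^3.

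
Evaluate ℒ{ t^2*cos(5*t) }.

L{cos(5t)} = s/(s^2 + 25).
Then apply L{t^2·g(t)} = (-1)^2 d^2/ds^2[H(s)] with H(s) = s/(s^2 + 25):
differentiating 2 times and applying the sign gives 2*s*(s^2 - 75)/(s^2 + 25)^3.

2*s*(s^2 - 75)/(s^2 + 25)^3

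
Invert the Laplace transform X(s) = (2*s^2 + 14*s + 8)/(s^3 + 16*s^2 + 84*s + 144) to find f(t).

Factor the denominator: s^3 + 16*s^2 + 84*s + 144 = (s + 4)*(s + 6)^2.
Partial fraction decomposition gives [6/(s + 6)] + [2/(s + 6)^2] + [-4/(s + 4)].
Invert each term: 6/(s + 6) ↔ 6e^(-6t); 2/(s + 6)^2 ↔ 2t·e^(-6t); -4/(s + 4) ↔ -4e^(-4t).

f(t) = 2*t*exp(-6*t) - 4*exp(-4*t) + 6*exp(-6*t)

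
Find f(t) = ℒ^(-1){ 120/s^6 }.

Since L{t^5} = 5!/s^6 = 120/s^6, the inverse is t^5.

f(t) = t^5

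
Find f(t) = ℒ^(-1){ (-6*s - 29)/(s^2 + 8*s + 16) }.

Factor the denominator: s^2 + 8*s + 16 = (s + 4)^2.
Partial fraction decomposition gives [-6/(s + 4)] + [-5/(s + 4)^2].
Invert each term: -6/(s + 4) ↔ -6e^(-4t); -5/(s + 4)^2 ↔ -5t·e^(-4t).

f(t) = -5*t*exp(-4*t) - 6*exp(-4*t)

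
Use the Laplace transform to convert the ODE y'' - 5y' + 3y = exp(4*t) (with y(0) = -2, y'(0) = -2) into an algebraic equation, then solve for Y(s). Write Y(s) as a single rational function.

Apply the Laplace transform to the equation.
Using L{y''} = s^2 Y - s·y(0) - y'(0) and L{y'} = sY - y(0), with y(0) = -2, y'(0) = -2, the left side becomes (s^2 - 5*s + 3)Y - (-2*s + 8).
The right side is L{exp(4*t)} = 1/(s - 4).
So (s^2 - 5*s + 3)Y = 1/(s - 4) + (-2*s + 8).
Divide through and combine into a single rational function.

Y(s) = (-2*s^2 + 16*s - 31)/(s^3 - 9*s^2 + 23*s - 12)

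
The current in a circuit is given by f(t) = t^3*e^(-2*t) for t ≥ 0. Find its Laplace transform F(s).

L{t^3} = 3!/s^4 = 6/s^4.
By the first shifting theorem, multiplying by e^(-2t) replaces s with s + 2.

F(s) = 6/(s + 2)^4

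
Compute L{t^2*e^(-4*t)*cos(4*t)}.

L{cos(4t)} = s/(s^2 + 16).
Multiplying by e^(-4t) shifts s → s + 4, so L{e^(-4*t)*cos(4*t)} = (s + 4)/((s + 4)^2 + 16).
Then apply L{t^2·g(t)} = (-1)^2 d^2/ds^2[H(s)] with H(s) = (s + 4)/((s + 4)^2 + 16):
differentiating 2 times and applying the sign gives 2*(s + 4)*(s^2 + 8*s - 32)/(s^2 + 8*s + 32)^3.

2*(s + 4)*(s^2 + 8*s - 32)/(s^2 + 8*s + 32)^3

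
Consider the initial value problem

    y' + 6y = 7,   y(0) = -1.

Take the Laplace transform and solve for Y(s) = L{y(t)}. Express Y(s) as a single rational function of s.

Y(s) = (-s + 7)/(s^2 + 6*s)

Laplace-transform each side.
Using L{y'} = sY - y(0) = sY - (-1), the left side becomes (s + 6)Y - (-1).
The right side is L{7} = 7/s.
So (s + 6)Y = 7/s + (-1).
Isolate Y and clear denominators.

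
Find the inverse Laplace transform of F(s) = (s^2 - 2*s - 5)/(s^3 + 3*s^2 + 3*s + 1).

-t^2*exp(-t) - 4*t*exp(-t) + exp(-t)

Factor the denominator: s^3 + 3*s^2 + 3*s + 1 = (s + 1)^3.
Partial fraction decomposition gives [1/(s + 1)] + [-4/(s + 1)^2] + [-2/(s + 1)^3].
Invert each term: 1/(s + 1) ↔ e^(-t); -4/(s + 1)^2 ↔ -4t·e^(-t); -2/(s + 1)^3 ↔ (-1)t^2·e^(-t).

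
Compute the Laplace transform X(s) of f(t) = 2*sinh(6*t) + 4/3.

The transform is linear, so treat each term independently.
L{4/3} = (4/3)/s; (2)·[L{sinh(6t)} = 6/(s^2 - 36)].

X(s) = 12/(s^2 - 36) + 4/(3*s)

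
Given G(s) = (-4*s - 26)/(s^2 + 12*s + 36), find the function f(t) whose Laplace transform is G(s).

Factor the denominator: s^2 + 12*s + 36 = (s + 6)^2.
Partial fraction decomposition gives [-4/(s + 6)] + [-2/(s + 6)^2].
Invert each term: -4/(s + 6) ↔ -4e^(-6t); -2/(s + 6)^2 ↔ -2t·e^(-6t).

f(t) = -2*t*exp(-6*t) - 4*exp(-6*t)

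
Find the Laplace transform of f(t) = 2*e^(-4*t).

L{2} = 2/s.
By the first shifting theorem, multiplying by e^(-4t) replaces s with s + 4.

2/(s + 4)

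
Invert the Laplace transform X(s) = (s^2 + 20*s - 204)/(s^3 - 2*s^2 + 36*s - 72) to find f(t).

Factor the denominator: s^3 - 2*s^2 + 36*s - 72 = (s - 2)*(s^2 + 36).
Partial fraction decomposition gives [-4/(s - 2)] + [5*s/(s^2 + 36)] + [30/(s^2 + 36)].
Invert each term: -4/(s - 2) ↔ -4e^(2t); 5·s/(s^2 + 36) ↔ 5cos(6t); 5·6/(s^2 + 36) ↔ 5sin(6t).

f(t) = -4*exp(2*t) + 5*sin(6*t) + 5*cos(6*t)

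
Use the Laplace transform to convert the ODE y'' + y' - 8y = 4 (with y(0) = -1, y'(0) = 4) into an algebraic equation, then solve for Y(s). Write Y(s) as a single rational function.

Take the Laplace transform of both sides.
The derivative rules (L{y''} = s^2 Y - s·y(0) - y'(0) and L{y'} = sY - y(0), with y(0) = -1, y'(0) = 4) turn the left side into (s^2 + s - 8)Y - (-s + 3).
The right side is L{4} = 4/s.
So (s^2 + s - 8)Y = 4/s + (-s + 3).
Divide through and combine into a single rational function.

Y(s) = (-s^2 + 3*s + 4)/(s^3 + s^2 - 8*s)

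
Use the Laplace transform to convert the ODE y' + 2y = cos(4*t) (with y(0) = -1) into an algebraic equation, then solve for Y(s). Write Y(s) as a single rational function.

Y(s) = (-s^2 + s - 16)/(s^3 + 2*s^2 + 16*s + 32)

Laplace-transform each side.
With L{y'} = sY - y(0) = sY - (-1): the LHS transforms to (s + 2)Y - (-1).
The right side is L{cos(4*t)} = s/(s^2 + 16).
So (s + 2)Y = s/(s^2 + 16) + (-1).
Solve for Y(s) and write it as one ratio of polynomials.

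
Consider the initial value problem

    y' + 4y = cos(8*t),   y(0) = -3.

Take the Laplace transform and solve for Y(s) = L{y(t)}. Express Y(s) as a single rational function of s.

Take the Laplace transform of both sides.
Using L{y'} = sY - y(0) = sY - (-3), the left side becomes (s + 4)Y - (-3).
The right side is L{cos(8*t)} = s/(s^2 + 64).
So (s + 4)Y = s/(s^2 + 64) + (-3).
Isolate Y and clear denominators.

Y(s) = (-3*s^2 + s - 192)/(s^3 + 4*s^2 + 64*s + 256)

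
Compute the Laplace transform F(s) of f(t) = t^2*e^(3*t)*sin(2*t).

L{sin(2t)} = 2/(s^2 + 4).
Multiplying by e^(3t) shifts s → s - 3, so L{e^(3*t)*sin(2*t)} = 2/((s - 3)^2 + 4).
Then apply L{t^2·g(t)} = (-1)^2 d^2/ds^2[G(s)] with G(s) = 2/((s - 3)^2 + 4):
differentiating 2 times and applying the sign gives 4*(3*s^2 - 18*s + 23)/(s^2 - 6*s + 13)^3.

F(s) = 4*(3*s^2 - 18*s + 23)/(s^2 - 6*s + 13)^3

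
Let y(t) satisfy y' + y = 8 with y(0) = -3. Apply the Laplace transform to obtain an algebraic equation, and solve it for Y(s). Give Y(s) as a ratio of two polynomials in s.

Y(s) = (-3*s + 8)/(s^2 + s)

Take the Laplace transform of both sides.
The derivative rules (L{y'} = sY - y(0) = sY - (-3)) turn the left side into (s + 1)Y - (-3).
The right side is L{8} = 8/s.
So (s + 1)Y = 8/s + (-3).
Solve for Y(s) and write it as one ratio of polynomials.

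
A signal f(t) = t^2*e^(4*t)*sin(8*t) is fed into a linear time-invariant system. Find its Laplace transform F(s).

L{sin(8t)} = 8/(s^2 + 64).
Multiplying by e^(4t) shifts s → s - 4, so L{e^(4*t)*sin(8*t)} = 8/((s - 4)^2 + 64).
Then apply L{t^2·g(t)} = (-1)^2 d^2/ds^2[G(s)] with G(s) = 8/((s - 4)^2 + 64):
differentiating 2 times and applying the sign gives 16*(3*s^2 - 24*s - 16)/(s^2 - 8*s + 80)^3.

F(s) = 16*(3*s^2 - 24*s - 16)/(s^2 - 8*s + 80)^3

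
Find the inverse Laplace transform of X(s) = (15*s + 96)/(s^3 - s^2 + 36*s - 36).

Factor the denominator: s^3 - s^2 + 36*s - 36 = (s - 1)*(s^2 + 36).
Partial fraction decomposition gives [3/(s - 1)] + [-3*s/(s^2 + 36)] + [12/(s^2 + 36)].
Invert each term: 3/(s - 1) ↔ 3e^(t); -3·s/(s^2 + 36) ↔ -3cos(6t); 2·6/(s^2 + 36) ↔ 2sin(6t).

3*exp(t) + 2*sin(6*t) - 3*cos(6*t)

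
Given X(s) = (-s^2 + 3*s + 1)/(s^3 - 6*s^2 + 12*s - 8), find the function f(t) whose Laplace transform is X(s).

Factor the denominator: s^3 - 6*s^2 + 12*s - 8 = (s - 2)^3.
Partial fraction decomposition gives [-1/(s - 2)] + [-1/(s - 2)^2] + [3/(s - 2)^3].
Invert each term: -1/(s - 2) ↔ -e^(2t); -1/(s - 2)^2 ↔ -t·e^(2t); 3/(s - 2)^3 ↔ (3/2)t^2·e^(2t).

f(t) = 3*t^2*exp(2*t)/2 - t*exp(2*t) - exp(2*t)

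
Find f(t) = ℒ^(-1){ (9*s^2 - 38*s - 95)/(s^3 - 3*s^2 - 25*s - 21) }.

f(t) = exp(7*t) + 3*exp(-t) + 5*exp(-3*t)

Factor the denominator: s^3 - 3*s^2 - 25*s - 21 = (s - 7)*(s + 1)*(s + 3).
Partial fraction decomposition gives [5/(s + 3)] + [1/(s - 7)] + [3/(s + 1)].
Invert each term: 5/(s + 3) ↔ 5e^(-3t); 1/(s - 7) ↔ e^(7t); 3/(s + 1) ↔ 3e^(-t).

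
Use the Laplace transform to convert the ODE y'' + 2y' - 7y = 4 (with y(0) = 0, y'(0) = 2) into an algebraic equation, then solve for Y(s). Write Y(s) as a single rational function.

Transform both sides with L{·}.
The derivative rules (L{y''} = s^2 Y - s·y(0) - y'(0) and L{y'} = sY - y(0), with y(0) = 0, y'(0) = 2) turn the left side into (s^2 + 2*s - 7)Y - (2).
The right side is L{4} = 4/s.
So (s^2 + 2*s - 7)Y = 4/s + (2).
Isolate Y and clear denominators.

Y(s) = (2*s + 4)/(s^3 + 2*s^2 - 7*s)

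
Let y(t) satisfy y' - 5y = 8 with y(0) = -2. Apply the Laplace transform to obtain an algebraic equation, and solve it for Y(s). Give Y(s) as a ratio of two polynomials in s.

Take the Laplace transform of both sides.
The derivative rules (L{y'} = sY - y(0) = sY - (-2)) turn the left side into (s - 5)Y - (-2).
The right side is L{8} = 8/s.
So (s - 5)Y = 8/s + (-2).
Divide through and combine into a single rational function.

Y(s) = (-2*s + 8)/(s^2 - 5*s)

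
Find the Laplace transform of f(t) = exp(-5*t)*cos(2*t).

L{cos(2t)} = s/(s^2 + 4).
By the first shifting theorem, multiplying by e^(-5t) replaces s with s + 5.

(s + 5)/((s + 5)^2 + 4)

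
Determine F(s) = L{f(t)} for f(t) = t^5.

L{t^5} = 5!/s^6 = 120/s^6.

F(s) = 120/s^6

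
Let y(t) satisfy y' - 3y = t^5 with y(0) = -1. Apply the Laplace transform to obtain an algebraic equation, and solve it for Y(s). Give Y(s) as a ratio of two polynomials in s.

Take the Laplace transform of both sides.
The derivative rules (L{y'} = sY - y(0) = sY - (-1)) turn the left side into (s - 3)Y - (-1).
The right side is L{t^5} = 120/s^6.
So (s - 3)Y = 120/s^6 + (-1).
Isolate Y and clear denominators.

Y(s) = (-s^6 + 120)/(s^7 - 3*s^6)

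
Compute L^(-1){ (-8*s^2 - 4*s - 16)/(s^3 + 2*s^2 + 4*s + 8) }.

sin(2*t) - 3*cos(2*t) - 5*exp(-2*t)

Factor the denominator: s^3 + 2*s^2 + 4*s + 8 = (s + 2)*(s^2 + 4).
Partial fraction decomposition gives [-5/(s + 2)] + [-3*s/(s^2 + 4)] + [2/(s^2 + 4)].
Invert each term: -5/(s + 2) ↔ -5e^(-2t); -3·s/(s^2 + 4) ↔ -3cos(2t); 1·2/(s^2 + 4) ↔ sin(2t).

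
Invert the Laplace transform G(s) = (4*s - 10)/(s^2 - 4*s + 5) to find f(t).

f(t) = -2*exp(2*t)*sin(t) + 4*exp(2*t)*cos(t)

Complete the square in the denominator: s^2 - 4*s + 5 = (s - 2)^2 + 1^2.
Split the numerator to match: 4*s - 10 = 4·(s - 2) - 2·1.
Invert each term: 4·(s - 2)/((s - 2)^2 + 1) ↔ 4e^(2t)cos(t); -2·1/((s - 2)^2 + 1) ↔ -2e^(2t)sin(t).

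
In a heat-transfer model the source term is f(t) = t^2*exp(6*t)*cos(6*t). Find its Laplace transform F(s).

F(s) = 2*(s - 6)*(s^2 - 12*s - 72)/(s^2 - 12*s + 72)^3

L{cos(6t)} = s/(s^2 + 36).
Multiplying by e^(6t) shifts s → s - 6, so L{exp(6*t)*cos(6*t)} = (s - 6)/((s - 6)^2 + 36).
Then apply L{t^2·g(t)} = (-1)^2 d^2/ds^2[G(s)] with G(s) = (s - 6)/((s - 6)^2 + 36):
differentiating 2 times and applying the sign gives 2*(s - 6)*(s^2 - 12*s - 72)/(s^2 - 12*s + 72)^3.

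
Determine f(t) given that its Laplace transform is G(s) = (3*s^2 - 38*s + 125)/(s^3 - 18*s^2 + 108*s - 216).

Factor the denominator: s^3 - 18*s^2 + 108*s - 216 = (s - 6)^3.
Partial fraction decomposition gives [3/(s - 6)] + [-2/(s - 6)^2] + [5/(s - 6)^3].
Invert each term: 3/(s - 6) ↔ 3e^(6t); -2/(s - 6)^2 ↔ -2t·e^(6t); 5/(s - 6)^3 ↔ (5/2)t^2·e^(6t).

f(t) = 5*t^2*exp(6*t)/2 - 2*t*exp(6*t) + 3*exp(6*t)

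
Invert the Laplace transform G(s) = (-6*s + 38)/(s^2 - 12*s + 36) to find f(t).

Factor the denominator: s^2 - 12*s + 36 = (s - 6)^2.
Partial fraction decomposition gives [-6/(s - 6)] + [2/(s - 6)^2].
Invert each term: -6/(s - 6) ↔ -6e^(6t); 2/(s - 6)^2 ↔ 2t·e^(6t).

f(t) = 2*t*exp(6*t) - 6*exp(6*t)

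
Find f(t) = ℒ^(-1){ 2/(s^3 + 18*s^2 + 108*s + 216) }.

f(t) = t^2*exp(-6*t)

Rewrite the denominator: s^3 + 18*s^2 + 108*s + 216 = (s + 6)^3.
The form in (s + 6) signals a first-shifting-theorem factor e^(-6t).
Since L{t^2} = 2!/s^3 = 2/s^3, the inverse is t^2*e^(-6*t).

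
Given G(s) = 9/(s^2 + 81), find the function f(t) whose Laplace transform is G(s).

f(t) = sin(9*t)

Since L{sin(9t)} = 9/(s^2 + 81), the inverse is sin(9*t).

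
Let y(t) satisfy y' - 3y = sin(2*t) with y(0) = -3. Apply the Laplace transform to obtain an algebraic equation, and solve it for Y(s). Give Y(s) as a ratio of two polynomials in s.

Y(s) = (-3*s^2 - 10)/(s^3 - 3*s^2 + 4*s - 12)

Apply the Laplace transform to the equation.
With L{y'} = sY - y(0) = sY - (-3): the LHS transforms to (s - 3)Y - (-3).
The right side is L{sin(2*t)} = 2/(s^2 + 4).
So (s - 3)Y = 2/(s^2 + 4) + (-3).
Solve for Y(s) and write it as one ratio of polynomials.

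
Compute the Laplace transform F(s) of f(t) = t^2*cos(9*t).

F(s) = 2*s*(s^2 - 243)/(s^2 + 81)^3

L{cos(9t)} = s/(s^2 + 81).
Then apply L{t^2·g(t)} = (-1)^2 d^2/ds^2[G(s)] with G(s) = s/(s^2 + 81):
differentiating 2 times and applying the sign gives 2*s*(s^2 - 243)/(s^2 + 81)^3.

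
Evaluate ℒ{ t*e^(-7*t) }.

L{e^(-7t)} = 1/(s + 7).
Then apply L{t·g(t)} = -d/ds[G(s)] with G(s) = 1/(s + 7):
differentiating 1 time and applying the sign gives (s + 7)^(-2).

(s + 7)^(-2)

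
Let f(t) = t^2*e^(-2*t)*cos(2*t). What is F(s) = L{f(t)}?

L{cos(2t)} = s/(s^2 + 4).
Multiplying by e^(-2t) shifts s → s + 2, so L{e^(-2*t)*cos(2*t)} = (s + 2)/((s + 2)^2 + 4).
Then apply L{t^2·g(t)} = (-1)^2 d^2/ds^2[G(s)] with G(s) = (s + 2)/((s + 2)^2 + 4):
differentiating 2 times and applying the sign gives 2*(s + 2)*(s^2 + 4*s - 8)/(s^2 + 4*s + 8)^3.

F(s) = 2*(s + 2)*(s^2 + 4*s - 8)/(s^2 + 4*s + 8)^3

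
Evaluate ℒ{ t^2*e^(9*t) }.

2/(s - 9)^3

L{e^(9t)} = 1/(s - 9).
Then apply L{t^2·g(t)} = (-1)^2 d^2/ds^2[G(s)] with G(s) = 1/(s - 9):
differentiating 2 times and applying the sign gives 2/(s - 9)^3.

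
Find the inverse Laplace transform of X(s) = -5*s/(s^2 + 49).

-5*cos(7*t)

Since L{cos(7t)} = s/(s^2 + 49), the inverse is cos(7*t), scaled by -5.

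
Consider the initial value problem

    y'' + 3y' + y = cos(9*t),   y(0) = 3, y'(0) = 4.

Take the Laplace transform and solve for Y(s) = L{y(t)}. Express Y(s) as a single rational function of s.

Y(s) = (3*s^3 + 13*s^2 + 244*s + 1053)/(s^4 + 3*s^3 + 82*s^2 + 243*s + 81)

Transform both sides with L{·}.
The derivative rules (L{y''} = s^2 Y - s·y(0) - y'(0) and L{y'} = sY - y(0), with y(0) = 3, y'(0) = 4) turn the left side into (s^2 + 3*s + 1)Y - (3*s + 13).
The right side is L{cos(9*t)} = s/(s^2 + 81).
So (s^2 + 3*s + 1)Y = s/(s^2 + 81) + (3*s + 13).
Divide through and combine into a single rational function.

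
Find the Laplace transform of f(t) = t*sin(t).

L{sin(t)} = 1/(s^2 + 1).
Then apply L{t·g(t)} = -d/ds[G(s)] with G(s) = 1/(s^2 + 1):
differentiating 1 time and applying the sign gives 2*s/(s^2 + 1)^2.

2*s/(s^2 + 1)^2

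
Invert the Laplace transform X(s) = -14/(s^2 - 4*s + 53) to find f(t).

Rewrite the denominator: s^2 - 4*s + 53 = (s - 2)^2 + 49.
The form in (s - 2) signals a first-shifting-theorem factor e^(2t).
Since L{sin(7t)} = 7/(s^2 + 49), the inverse is e^(2*t)*sin(7*t), scaled by -2.

f(t) = -2*exp(2*t)*sin(7*t)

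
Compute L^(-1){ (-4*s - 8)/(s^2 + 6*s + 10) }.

4*exp(-3*t)*sin(t) - 4*exp(-3*t)*cos(t)

Complete the square in the denominator: s^2 + 6*s + 10 = (s + 3)^2 + 1^2.
Split the numerator to match: -4*s - 8 = -4·(s + 3) + 4·1.
Invert each term: -4·(s + 3)/((s + 3)^2 + 1) ↔ -4e^(-3t)cos(t); 4·1/((s + 3)^2 + 1) ↔ 4e^(-3t)sin(t).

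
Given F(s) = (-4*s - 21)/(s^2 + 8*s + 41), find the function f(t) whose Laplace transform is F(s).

Complete the square in the denominator: s^2 + 8*s + 41 = (s + 4)^2 + 5^2.
Split the numerator to match: -4*s - 21 = -4·(s + 4) - 1·5.
Invert each term: -4·(s + 4)/((s + 4)^2 + 25) ↔ -4e^(-4t)cos(5t); -1·5/((s + 4)^2 + 25) ↔ -e^(-4t)sin(5t).

f(t) = -exp(-4*t)*sin(5*t) - 4*exp(-4*t)*cos(5*t)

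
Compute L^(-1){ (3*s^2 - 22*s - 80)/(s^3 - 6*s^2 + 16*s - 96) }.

Factor the denominator: s^3 - 6*s^2 + 16*s - 96 = (s - 6)*(s^2 + 16).
Partial fraction decomposition gives [-2/(s - 6)] + [5*s/(s^2 + 16)] + [8/(s^2 + 16)].
Invert each term: -2/(s - 6) ↔ -2e^(6t); 5·s/(s^2 + 16) ↔ 5cos(4t); 2·4/(s^2 + 16) ↔ 2sin(4t).

-2*exp(6*t) + 2*sin(4*t) + 5*cos(4*t)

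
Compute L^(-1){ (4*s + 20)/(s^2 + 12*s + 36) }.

Factor the denominator: s^2 + 12*s + 36 = (s + 6)^2.
Partial fraction decomposition gives [4/(s + 6)] + [-4/(s + 6)^2].
Invert each term: 4/(s + 6) ↔ 4e^(-6t); -4/(s + 6)^2 ↔ -4t·e^(-6t).

-4*t*exp(-6*t) + 4*exp(-6*t)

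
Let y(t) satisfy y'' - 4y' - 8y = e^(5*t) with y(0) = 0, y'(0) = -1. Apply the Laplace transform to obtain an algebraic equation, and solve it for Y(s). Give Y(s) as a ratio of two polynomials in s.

Y(s) = (-s + 6)/(s^3 - 9*s^2 + 12*s + 40)

Laplace-transform each side.
With L{y''} = s^2 Y - s·y(0) - y'(0) and L{y'} = sY - y(0), with y(0) = 0, y'(0) = -1: the LHS transforms to (s^2 - 4*s - 8)Y - (-1).
The right side is L{e^(5*t)} = 1/(s - 5).
So (s^2 - 4*s - 8)Y = 1/(s - 5) + (-1).
Isolate Y and clear denominators.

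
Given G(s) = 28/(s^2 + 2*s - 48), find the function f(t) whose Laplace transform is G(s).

Rewrite the denominator: s^2 + 2*s - 48 = (s + 1)^2 - 49.
The form in (s + 1) signals a first-shifting-theorem factor e^(-t).
Since L{sinh(7t)} = 7/(s^2 - 49), the inverse is exp(-t)*sinh(7*t), scaled by 4.

f(t) = 4*exp(-t)*sinh(7*t)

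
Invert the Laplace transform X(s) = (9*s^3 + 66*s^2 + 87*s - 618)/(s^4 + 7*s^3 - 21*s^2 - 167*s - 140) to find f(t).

Factor the denominator: s^4 + 7*s^3 - 21*s^2 - 167*s - 140 = (s - 5)*(s + 1)*(s + 4)*(s + 7).
Partial fraction decomposition gives [-6/(s + 4)] + [5/(s + 7)] + [6/(s + 1)] + [4/(s - 5)].
Invert each term: -6/(s + 4) ↔ -6e^(-4t); 5/(s + 7) ↔ 5e^(-7t); 6/(s + 1) ↔ 6e^(-t); 4/(s - 5) ↔ 4e^(5t).

f(t) = 4*exp(5*t) + 6*exp(-t) - 6*exp(-4*t) + 5*exp(-7*t)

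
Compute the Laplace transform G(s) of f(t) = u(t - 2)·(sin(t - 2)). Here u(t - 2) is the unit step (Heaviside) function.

G(s) = exp(-2*s)/(s^2 + 1)

By the second shifting theorem, L{u(t - c)·g(t - c)} = e^(-cs)·H(s) with c = 2 and H(s) = L{g(t)}.
L{sin(t)} = 1/(s^2 + 1).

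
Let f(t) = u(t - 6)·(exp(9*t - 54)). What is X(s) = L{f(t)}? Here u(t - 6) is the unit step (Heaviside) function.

By the second shifting theorem, L{u(t - c)·g(t - c)} = e^(-cs)·G(s) with c = 6 and G(s) = L{g(t)}.
L{e^(9t)} = 1/(s - 9).

X(s) = exp(-6*s)/(s - 9)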